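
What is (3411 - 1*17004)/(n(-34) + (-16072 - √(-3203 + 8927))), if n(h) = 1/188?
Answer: 7721484347940/9129471447169 - 2882585952*√159/9129471447169 ≈ 0.84179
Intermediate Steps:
n(h) = 1/188
(3411 - 1*17004)/(n(-34) + (-16072 - √(-3203 + 8927))) = (3411 - 1*17004)/(1/188 + (-16072 - √(-3203 + 8927))) = (3411 - 17004)/(1/188 + (-16072 - √5724)) = -13593/(1/188 + (-16072 - 6*√159)) = -13593/(-3021535/188 - 6*√159)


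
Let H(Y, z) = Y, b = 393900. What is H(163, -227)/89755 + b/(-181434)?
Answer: -5887486793/2714101445 ≈ -2.1692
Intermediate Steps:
H(163, -227)/89755 + b/(-181434) = 163/89755 + 393900/(-181434) = 163*(1/89755) + 393900*(-1/181434) = 163/89755 - 65650/30239 = -5887486793/2714101445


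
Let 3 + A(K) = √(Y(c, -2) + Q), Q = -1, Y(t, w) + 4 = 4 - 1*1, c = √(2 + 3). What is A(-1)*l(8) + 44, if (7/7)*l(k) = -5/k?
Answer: 367/8 - 5*I*√2/8 ≈ 45.875 - 0.88388*I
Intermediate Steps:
c = √5 ≈ 2.2361
Y(t, w) = -1 (Y(t, w) = -4 + (4 - 1*1) = -4 + (4 - 1) = -4 + 3 = -1)
l(k) = -5/k
A(K) = -3 + I*√2 (A(K) = -3 + √(-1 - 1) = -3 + √(-2) = -3 + I*√2)
A(-1)*l(8) + 44 = (-3 + I*√2)*(-5/8) + 44 = (15/8 - 5*I*√2/8) + 44 = 367/8 - 5*I*√2/8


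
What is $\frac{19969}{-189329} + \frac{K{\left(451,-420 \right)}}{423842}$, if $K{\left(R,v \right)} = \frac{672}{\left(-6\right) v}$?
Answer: $- \frac{63477378077}{601841865135} \approx -0.10547$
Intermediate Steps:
$K{\left(R,v \right)} = - \frac{112}{v}$ ($K{\left(R,v \right)} = 672 \left(- \frac{1}{6 v}\right) = - \frac{112}{v}$)
$\frac{19969}{-189329} + \frac{K{\left(451,-420 \right)}}{423842} = \frac{19969}{-189329} + \frac{\left(-112\right) \frac{1}{-420}}{423842} = 19969 \left(- \frac{1}{189329}\right) + \left(-112\right) \left(- \frac{1}{420}\right) \frac{1}{423842} = - \frac{19969}{189329} + \frac{4}{15} \cdot \frac{1}{423842} = - \frac{19969}{189329} + \frac{2}{3178815} = - \frac{63477378077}{601841865135}$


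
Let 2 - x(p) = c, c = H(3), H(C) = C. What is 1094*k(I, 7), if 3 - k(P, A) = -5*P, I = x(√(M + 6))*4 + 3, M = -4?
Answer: -2188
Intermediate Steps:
c = 3
x(p) = -1 (x(p) = 2 - 1*3 = 2 - 3 = -1)
I = -1 (I = -1*4 + 3 = -4 + 3 = -1)
k(P, A) = 3 + 5*P (k(P, A) = 3 - (-5)*P = 3 + 5*P)
1094*k(I, 7) = 1094*(3 + 5*(-1)) = 1094*(3 - 5) = 1094*(-2) = -2188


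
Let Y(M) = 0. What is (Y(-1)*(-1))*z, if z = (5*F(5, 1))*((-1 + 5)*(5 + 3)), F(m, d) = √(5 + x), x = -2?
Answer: 0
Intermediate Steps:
F(m, d) = √3 (F(m, d) = √(5 - 2) = √3)
z = 160*√3 (z = (5*√3)*((-1 + 5)*(5 + 3)) = (5*√3)*(4*8) = (5*√3)*32 = 160*√3 ≈ 277.13)
(Y(-1)*(-1))*z = (0*(-1))*(160*√3) = 0*(160*√3) = 0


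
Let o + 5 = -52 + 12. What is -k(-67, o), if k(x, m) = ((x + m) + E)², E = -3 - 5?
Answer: -14400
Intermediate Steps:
o = -45 (o = -5 + (-52 + 12) = -5 - 40 = -45)
E = -8
k(x, m) = (-8 + m + x)² (k(x, m) = ((x + m) - 8)² = ((m + x) - 8)² = (-8 + m + x)²)
-k(-67, o) = -(-8 - 45 - 67)² = -1*(-120)² = -1*14400 = -14400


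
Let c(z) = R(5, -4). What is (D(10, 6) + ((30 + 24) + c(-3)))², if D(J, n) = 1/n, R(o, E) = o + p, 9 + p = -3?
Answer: 80089/36 ≈ 2224.7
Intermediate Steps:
p = -12 (p = -9 - 3 = -12)
R(o, E) = -12 + o (R(o, E) = o - 12 = -12 + o)
c(z) = -7 (c(z) = -12 + 5 = -7)
(D(10, 6) + ((30 + 24) + c(-3)))² = (1/6 + ((30 + 24) - 7))² = (⅙ + (54 - 7))² = (⅙ + 47)² = (283/6)² = 80089/36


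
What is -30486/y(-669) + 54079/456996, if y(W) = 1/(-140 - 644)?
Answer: 10922672417983/456996 ≈ 2.3901e+7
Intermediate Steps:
y(W) = -1/784 (y(W) = 1/(-784) = -1/784)
-30486/y(-669) + 54079/456996 = -30486/(-1/784) + 54079/456996 = -30486*(-784) + 54079*(1/456996) = 23901024 + 54079/456996 = 10922672417983/456996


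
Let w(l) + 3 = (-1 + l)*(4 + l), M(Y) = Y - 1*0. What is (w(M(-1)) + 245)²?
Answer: 55696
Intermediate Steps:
M(Y) = Y (M(Y) = Y + 0 = Y)
w(l) = -3 + (-1 + l)*(4 + l)
(w(M(-1)) + 245)² = ((-7 + (-1)² + 3*(-1)) + 245)² = ((-7 + 1 - 3) + 245)² = (-9 + 245)² = 236² = 55696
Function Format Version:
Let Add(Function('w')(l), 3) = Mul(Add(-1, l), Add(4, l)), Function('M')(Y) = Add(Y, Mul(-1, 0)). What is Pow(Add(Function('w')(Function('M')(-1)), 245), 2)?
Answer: 55696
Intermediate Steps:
Function('M')(Y) = Y (Function('M')(Y) = Add(Y, 0) = Y)
Function('w')(l) = Add(-3, Mul(Add(-1, l), Add(4, l)))
Pow(Add(Function('w')(Function('M')(-1)), 245), 2) = Pow(Add(Add(-7, Pow(-1, 2), Mul(3, -1)), 245), 2) = Pow(Add(Add(-7, 1, -3), 245), 2) = Pow(Add(-9, 245), 2) = Pow(236, 2) = 55696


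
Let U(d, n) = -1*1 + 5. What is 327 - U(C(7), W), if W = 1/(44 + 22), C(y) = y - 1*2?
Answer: 323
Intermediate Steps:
C(y) = -2 + y (C(y) = y - 2 = -2 + y)
W = 1/66 ≈ 0.015152
U(d, n) = 4 (U(d, n) = -1 + 5 = 4)
327 - U(C(7), W) = 327 - 1*4 = 327 - 4 = 323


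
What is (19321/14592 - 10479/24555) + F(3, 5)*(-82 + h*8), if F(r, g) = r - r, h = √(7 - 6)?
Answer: 107172529/119435520 ≈ 0.89733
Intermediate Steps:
h = 1 (h = √1 = 1)
F(r, g) = 0
(19321/14592 - 10479/24555) + F(3, 5)*(-82 + h*8) = (19321/14592 - 10479/24555) + 0*(-82 + 1*8) = (19321*(1/14592) - 10479*1/24555) + 0*(-82 + 8) = (19321/14592 - 3493/8185) + 0*(-74) = 107172529/119435520 + 0 = 107172529/119435520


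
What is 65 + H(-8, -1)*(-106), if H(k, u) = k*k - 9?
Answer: -5765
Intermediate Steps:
H(k, u) = -9 + k² (H(k, u) = k² - 9 = -9 + k²)
65 + H(-8, -1)*(-106) = 65 + (-9 + (-8)²)*(-106) = 65 + (-9 + 64)*(-106) = 65 + 55*(-106) = 65 - 5830 = -5765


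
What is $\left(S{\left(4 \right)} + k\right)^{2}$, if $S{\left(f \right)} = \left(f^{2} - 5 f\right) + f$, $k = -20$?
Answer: $400$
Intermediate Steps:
$S{\left(f \right)} = f^{2} - 4 f$
$\left(S{\left(4 \right)} + k\right)^{2} = \left(4 \left(-4 + 4\right) - 20\right)^{2} = \left(4 \cdot 0 - 20\right)^{2} = \left(0 - 20\right)^{2} = \left(-20\right)^{2} = 400$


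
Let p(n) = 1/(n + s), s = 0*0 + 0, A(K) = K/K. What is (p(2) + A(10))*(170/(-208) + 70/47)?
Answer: 9855/9776 ≈ 1.0081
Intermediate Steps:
A(K) = 1
s = 0 (s = 0 + 0 = 0)
p(n) = 1/n (p(n) = 1/(n + 0) = 1/n)
(p(2) + A(10))*(170/(-208) + 70/47) = (1/2 + 1)*(170/(-208) + 70/47) = (½ + 1)*(170*(-1/208) + 70*(1/47)) = 3*(-85/104 + 70/47)/2 = (3/2)*(3285/4888) = 9855/9776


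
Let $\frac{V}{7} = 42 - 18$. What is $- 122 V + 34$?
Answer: $-20462$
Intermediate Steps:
$V = 168$ ($V = 7 \left(42 - 18\right) = 7 \cdot 24 = 168$)
$- 122 V + 34 = \left(-122\right) 168 + 34 = -20496 + 34 = -20462$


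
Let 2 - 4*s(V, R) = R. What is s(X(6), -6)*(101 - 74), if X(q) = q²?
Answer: 54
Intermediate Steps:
s(V, R) = ½ - R/4
s(X(6), -6)*(101 - 74) = (½ - ¼*(-6))*(101 - 74) = (½ + 3/2)*27 = 2*27 = 54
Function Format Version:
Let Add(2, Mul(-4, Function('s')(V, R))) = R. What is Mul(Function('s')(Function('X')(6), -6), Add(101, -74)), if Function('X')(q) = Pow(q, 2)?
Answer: 54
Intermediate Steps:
Function('s')(V, R) = Add(Rational(1, 2), Mul(Rational(-1, 4), R))
Mul(Function('s')(Function('X')(6), -6), Add(101, -74)) = Mul(Add(Rational(1, 2), Mul(Rational(-1, 4), -6)), Add(101, -74)) = Mul(Add(Rational(1, 2), Rational(3, 2)), 27) = Mul(2, 27) = 54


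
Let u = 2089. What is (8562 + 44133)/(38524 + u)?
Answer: 52695/40613 ≈ 1.2975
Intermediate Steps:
(8562 + 44133)/(38524 + u) = (8562 + 44133)/(38524 + 2089) = 52695/40613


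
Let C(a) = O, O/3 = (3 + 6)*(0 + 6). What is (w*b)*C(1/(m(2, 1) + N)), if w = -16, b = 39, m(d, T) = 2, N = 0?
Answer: -101088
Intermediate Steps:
O = 162 (O = 3*((3 + 6)*(0 + 6)) = 3*(9*6) = 3*54 = 162)
C(a) = 162
(w*b)*C(1/(m(2, 1) + N)) = -16*39*162 = -624*162 = -101088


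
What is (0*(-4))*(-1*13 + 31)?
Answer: 0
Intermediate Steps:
(0*(-4))*(-1*13 + 31) = 0*(-13 + 31) = 0*18 = 0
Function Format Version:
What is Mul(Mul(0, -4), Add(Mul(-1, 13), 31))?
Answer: 0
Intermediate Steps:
Mul(Mul(0, -4), Add(Mul(-1, 13), 31)) = Mul(0, Add(-13, 31)) = Mul(0, 18) = 0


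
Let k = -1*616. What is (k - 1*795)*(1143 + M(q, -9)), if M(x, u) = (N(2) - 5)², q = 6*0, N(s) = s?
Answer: -1625472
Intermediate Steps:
q = 0
k = -616
M(x, u) = 9 (M(x, u) = (2 - 5)² = (-3)² = 9)
(k - 1*795)*(1143 + M(q, -9)) = (-616 - 1*795)*(1143 + 9) = (-616 - 795)*1152 = -1411*1152 = -1625472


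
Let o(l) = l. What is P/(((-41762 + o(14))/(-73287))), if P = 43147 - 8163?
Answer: 213656034/3479 ≈ 61413.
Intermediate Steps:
P = 34984
P/(((-41762 + o(14))/(-73287))) = 34984/(((-41762 + 14)/(-73287))) = 34984/((-41748*(-1/73287))) = 34984/(13916/24429) = 34984*(24429/13916) = 213656034/3479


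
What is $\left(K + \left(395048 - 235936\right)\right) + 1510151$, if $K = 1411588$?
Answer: $3080851$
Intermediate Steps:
$\left(K + \left(395048 - 235936\right)\right) + 1510151 = \left(1411588 + \left(395048 - 235936\right)\right) + 1510151 = \left(1411588 + 159112\right) + 1510151 = 1570700 + 1510151 = 3080851$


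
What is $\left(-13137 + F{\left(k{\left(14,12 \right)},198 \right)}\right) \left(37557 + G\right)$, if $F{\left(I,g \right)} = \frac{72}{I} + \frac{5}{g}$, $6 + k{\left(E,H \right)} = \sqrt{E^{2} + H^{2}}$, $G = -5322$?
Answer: $- \frac{530974414985}{1254} + \frac{290115 \sqrt{85}}{19} \approx -4.2328 \cdot 10^{8}$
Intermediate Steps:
$k{\left(E,H \right)} = -6 + \sqrt{E^{2} + H^{2}}$
$F{\left(I,g \right)} = \frac{5}{g} + \frac{72}{I}$
$\left(-13137 + F{\left(k{\left(14,12 \right)},198 \right)}\right) \left(37557 + G\right) = \left(-13137 + \left(\frac{5}{198} + \frac{72}{-6 + \sqrt{14^{2} + 12^{2}}}\right)\right) \left(37557 - 5322\right) = \left(-13137 + \left(5 \cdot \frac{1}{198} + \frac{72}{-6 + \sqrt{196 + 144}}\right)\right) 32235 = \left(-13137 + \left(\frac{5}{198} + \frac{72}{-6 + \sqrt{340}}\right)\right) 32235 = \left(-13137 + \left(\frac{5}{198} + \frac{72}{-6 + 2 \sqrt{85}}\right)\right) 32235 = \left(- \frac{2601121}{198} + \frac{72}{-6 + 2 \sqrt{85}}\right) 32235 = - \frac{27949045145}{66} + \frac{2320920}{-6 + 2 \sqrt{85}}$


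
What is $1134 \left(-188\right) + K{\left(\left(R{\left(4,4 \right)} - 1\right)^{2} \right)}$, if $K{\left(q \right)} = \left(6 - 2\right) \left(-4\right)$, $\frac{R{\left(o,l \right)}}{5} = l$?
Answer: $-213208$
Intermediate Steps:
$R{\left(o,l \right)} = 5 l$
$K{\left(q \right)} = -16$ ($K{\left(q \right)} = 4 \left(-4\right) = -16$)
$1134 \left(-188\right) + K{\left(\left(R{\left(4,4 \right)} - 1\right)^{2} \right)} = 1134 \left(-188\right) - 16 = -213192 - 16 = -213208$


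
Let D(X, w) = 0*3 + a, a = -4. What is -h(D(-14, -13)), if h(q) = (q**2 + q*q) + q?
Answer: -28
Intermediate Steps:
D(X, w) = -4 (D(X, w) = 0*3 - 4 = 0 - 4 = -4)
h(q) = q + 2*q**2 (h(q) = (q**2 + q**2) + q = 2*q**2 + q = q + 2*q**2)
-h(D(-14, -13)) = -(-4)*(1 + 2*(-4)) = -(-4)*(1 - 8) = -(-4)*(-7) = -1*28 = -28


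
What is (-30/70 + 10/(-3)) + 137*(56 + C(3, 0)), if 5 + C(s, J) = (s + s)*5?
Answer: 232958/21 ≈ 11093.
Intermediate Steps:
C(s, J) = -5 + 10*s (C(s, J) = -5 + (s + s)*5 = -5 + (2*s)*5 = -5 + 10*s)
(-30/70 + 10/(-3)) + 137*(56 + C(3, 0)) = (-30/70 + 10/(-3)) + 137*(56 + (-5 + 10*3)) = (-30*1/70 + 10*(-⅓)) + 137*(56 + (-5 + 30)) = (-3/7 - 10/3) + 137*(56 + 25) = -79/21 + 137*81 = -79/21 + 11097 = 232958/21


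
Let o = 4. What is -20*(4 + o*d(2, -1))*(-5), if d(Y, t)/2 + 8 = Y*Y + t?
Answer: -3600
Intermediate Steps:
d(Y, t) = -16 + 2*t + 2*Y² (d(Y, t) = -16 + 2*(Y*Y + t) = -16 + 2*(Y² + t) = -16 + 2*(t + Y²) = -16 + (2*t + 2*Y²) = -16 + 2*t + 2*Y²)
-20*(4 + o*d(2, -1))*(-5) = -20*(4 + 4*(-16 + 2*(-1) + 2*2²))*(-5) = -20*(4 + 4*(-16 - 2 + 2*4))*(-5) = -20*(4 + 4*(-16 - 2 + 8))*(-5) = -20*(4 + 4*(-10))*(-5) = -20*(4 - 40)*(-5) = -20*(-36)*(-5) = 720*(-5) = -3600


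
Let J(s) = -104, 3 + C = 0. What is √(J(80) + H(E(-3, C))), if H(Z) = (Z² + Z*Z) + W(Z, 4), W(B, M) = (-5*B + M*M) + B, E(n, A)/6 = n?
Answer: 2*√158 ≈ 25.140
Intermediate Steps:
C = -3 (C = -3 + 0 = -3)
E(n, A) = 6*n
W(B, M) = M² - 4*B (W(B, M) = (-5*B + M²) + B = (M² - 5*B) + B = M² - 4*B)
H(Z) = 16 - 4*Z + 2*Z² (H(Z) = (Z² + Z*Z) + (4² - 4*Z) = (Z² + Z²) + (16 - 4*Z) = 2*Z² + (16 - 4*Z) = 16 - 4*Z + 2*Z²)
√(J(80) + H(E(-3, C))) = √(-104 + (16 - 24*(-3) + 2*(6*(-3))²)) = √(-104 + (16 - 4*(-18) + 2*(-18)²)) = √(-104 + (16 + 72 + 2*324)) = √(-104 + (16 + 72 + 648)) = √(-104 + 736) = √632 = 2*√158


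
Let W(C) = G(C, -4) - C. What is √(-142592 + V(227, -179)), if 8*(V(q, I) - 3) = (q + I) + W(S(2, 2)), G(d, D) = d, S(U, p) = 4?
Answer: I*√142583 ≈ 377.6*I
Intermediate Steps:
W(C) = 0 (W(C) = C - C = 0)
V(q, I) = 3 + I/8 + q/8 (V(q, I) = 3 + ((q + I) + 0)/8 = 3 + ((I + q) + 0)/8 = 3 + (I + q)/8 = 3 + (I/8 + q/8) = 3 + I/8 + q/8)
√(-142592 + V(227, -179)) = √(-142592 + (3 + (⅛)*(-179) + (⅛)*227)) = √(-142592 + (3 - 179/8 + 227/8)) = √(-142592 + 9) = √(-142583) = I*√142583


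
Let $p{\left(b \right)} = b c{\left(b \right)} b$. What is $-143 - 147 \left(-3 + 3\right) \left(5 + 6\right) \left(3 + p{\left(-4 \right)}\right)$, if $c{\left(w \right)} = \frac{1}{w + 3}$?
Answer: $-143$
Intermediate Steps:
$c{\left(w \right)} = \frac{1}{3 + w}$
$p{\left(b \right)} = \frac{b^{2}}{3 + b}$ ($p{\left(b \right)} = \frac{b}{3 + b} b = \frac{b^{2}}{3 + b}$)
$-143 - 147 \left(-3 + 3\right) \left(5 + 6\right) \left(3 + p{\left(-4 \right)}\right) = -143 - 147 \left(-3 + 3\right) \left(5 + 6\right) \left(3 + \frac{\left(-4\right)^{2}}{3 - 4}\right) = -143 - 147 \cdot 0 \cdot 11 \left(3 + \frac{16}{-1}\right) = -143 - 147 \cdot 0 \cdot 11 \left(3 + 16 \left(-1\right)\right) = -143 - 147 \cdot 0 \cdot 11 \left(3 - 16\right) = -143 - 147 \cdot 0 \cdot 11 \left(-13\right) = -143 - 147 \cdot 0 \left(-143\right) = -143 - 0 = -143 + 0 = -143$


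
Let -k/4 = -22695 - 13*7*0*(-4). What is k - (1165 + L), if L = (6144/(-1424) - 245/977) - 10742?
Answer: 8726739194/86953 ≈ 1.0036e+5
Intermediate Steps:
L = -934446099/86953 (L = (6144*(-1/1424) - 245*1/977) - 10742 = (-384/89 - 245/977) - 10742 = -396973/86953 - 10742 = -934446099/86953 ≈ -10747.)
k = 90780 (k = -4*(-22695 - 13*7*0*(-4)) = -4*(-22695 - 91*0) = -4*(-22695 - 1*0) = -4*(-22695 + 0) = -4*(-22695) = 90780)
k - (1165 + L) = 90780 - (1165 - 934446099/86953) = 90780 - 1*(-833145854/86953) = 90780 + 833145854/86953 = 8726739194/86953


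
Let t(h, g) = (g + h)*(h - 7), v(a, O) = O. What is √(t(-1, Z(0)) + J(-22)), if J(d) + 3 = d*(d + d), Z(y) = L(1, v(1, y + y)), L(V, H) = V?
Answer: √965 ≈ 31.064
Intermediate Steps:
Z(y) = 1
t(h, g) = (-7 + h)*(g + h) (t(h, g) = (g + h)*(-7 + h) = (-7 + h)*(g + h))
J(d) = -3 + 2*d² (J(d) = -3 + d*(d + d) = -3 + d*(2*d) = -3 + 2*d²)
√(t(-1, Z(0)) + J(-22)) = √(((-1)² - 7*1 - 7*(-1) + 1*(-1)) + (-3 + 2*(-22)²)) = √((1 - 7 + 7 - 1) + (-3 + 2*484)) = √(0 + (-3 + 968)) = √(0 + 965) = √965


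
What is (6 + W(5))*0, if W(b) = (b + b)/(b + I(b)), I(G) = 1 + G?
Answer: 0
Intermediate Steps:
W(b) = 2*b/(1 + 2*b) (W(b) = (b + b)/(b + (1 + b)) = (2*b)/(1 + 2*b) = 2*b/(1 + 2*b))
(6 + W(5))*0 = (6 + 2*5/(1 + 2*5))*0 = (6 + 2*5/(1 + 10))*0 = (6 + 2*5/11)*0 = (6 + 2*5*(1/11))*0 = (6 + 10/11)*0 = (76/11)*0 = 0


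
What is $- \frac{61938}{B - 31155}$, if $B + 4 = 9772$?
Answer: $\frac{20646}{7129} \approx 2.8961$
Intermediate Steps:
$B = 9768$ ($B = -4 + 9772 = 9768$)
$- \frac{61938}{B - 31155} = - \frac{61938}{9768 - 31155} = - \frac{61938}{-21387} = \left(-61938\right) \left(- \frac{1}{21387}\right) = \frac{20646}{7129}$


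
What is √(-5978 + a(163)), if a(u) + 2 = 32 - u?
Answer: 3*I*√679 ≈ 78.173*I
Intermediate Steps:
a(u) = 30 - u (a(u) = -2 + (32 - u) = 30 - u)
√(-5978 + a(163)) = √(-5978 + (30 - 1*163)) = √(-5978 + (30 - 163)) = √(-5978 - 133) = √(-6111) = 3*I*√679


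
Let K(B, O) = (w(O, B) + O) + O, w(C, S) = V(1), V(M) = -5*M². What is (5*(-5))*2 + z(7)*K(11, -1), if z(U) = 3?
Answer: -71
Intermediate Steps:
w(C, S) = -5 (w(C, S) = -5*1² = -5*1 = -5)
K(B, O) = -5 + 2*O (K(B, O) = (-5 + O) + O = -5 + 2*O)
(5*(-5))*2 + z(7)*K(11, -1) = (5*(-5))*2 + 3*(-5 + 2*(-1)) = -25*2 + 3*(-5 - 2) = -50 + 3*(-7) = -50 - 21 = -71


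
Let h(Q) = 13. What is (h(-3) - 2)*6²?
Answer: 396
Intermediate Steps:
(h(-3) - 2)*6² = (13 - 2)*6² = 11*36 = 396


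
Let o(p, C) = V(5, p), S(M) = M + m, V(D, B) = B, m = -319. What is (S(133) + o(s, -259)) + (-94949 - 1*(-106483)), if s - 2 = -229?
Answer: 11121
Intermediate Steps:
s = -227 (s = 2 - 229 = -227)
S(M) = -319 + M (S(M) = M - 319 = -319 + M)
o(p, C) = p
(S(133) + o(s, -259)) + (-94949 - 1*(-106483)) = ((-319 + 133) - 227) + (-94949 - 1*(-106483)) = (-186 - 227) + (-94949 + 106483) = -413 + 11534 = 11121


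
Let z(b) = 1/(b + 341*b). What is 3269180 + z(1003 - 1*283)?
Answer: 805002883201/246240 ≈ 3.2692e+6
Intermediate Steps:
z(b) = 1/(342*b)
3269180 + z(1003 - 1*283) = 3269180 + 1/(342*(1003 - 1*283)) = 3269180 + 1/(342*(1003 - 283)) = 3269180 + (1/342)/720 = 3269180 + (1/342)*(1/720) = 3269180 + 1/246240 = 805002883201/246240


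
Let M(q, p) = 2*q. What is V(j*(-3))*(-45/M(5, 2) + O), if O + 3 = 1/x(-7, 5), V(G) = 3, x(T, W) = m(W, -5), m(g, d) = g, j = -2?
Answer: -219/10 ≈ -21.900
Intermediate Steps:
x(T, W) = W
O = -14/5 (O = -3 + 1/5 = -3 + ⅕ = -14/5 ≈ -2.8000)
V(j*(-3))*(-45/M(5, 2) + O) = 3*(-45/(2*5) - 14/5) = 3*(-45/10 - 14/5) = 3*(-45*⅒ - 14/5) = 3*(-9/2 - 14/5) = 3*(-73/10) = -219/10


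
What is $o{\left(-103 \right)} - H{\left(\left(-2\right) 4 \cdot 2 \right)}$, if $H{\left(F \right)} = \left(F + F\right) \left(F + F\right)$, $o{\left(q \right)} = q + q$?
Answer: $-1230$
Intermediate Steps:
$o{\left(q \right)} = 2 q$
$H{\left(F \right)} = 4 F^{2}$ ($H{\left(F \right)} = 2 F 2 F = 4 F^{2}$)
$o{\left(-103 \right)} - H{\left(\left(-2\right) 4 \cdot 2 \right)} = 2 \left(-103\right) - 4 \left(\left(-2\right) 4 \cdot 2\right)^{2} = -206 - 4 \left(\left(-8\right) 2\right)^{2} = -206 - 4 \left(-16\right)^{2} = -206 - 4 \cdot 256 = -206 - 1024 = -1230$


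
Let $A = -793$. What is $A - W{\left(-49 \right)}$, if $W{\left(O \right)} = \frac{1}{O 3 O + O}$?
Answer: $- \frac{5673123}{7154} \approx -793.0$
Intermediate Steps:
$W{\left(O \right)} = \frac{1}{O + 3 O^{2}}$ ($W{\left(O \right)} = \frac{1}{3 O^{2} + O} = \frac{1}{O + 3 O^{2}}$)
$A - W{\left(-49 \right)} = -793 - \frac{1}{\left(-49\right) \left(1 + 3 \left(-49\right)\right)} = -793 - - \frac{1}{49 \left(1 - 147\right)} = -793 - - \frac{1}{49 \left(-146\right)} = -793 - \left(- \frac{1}{49}\right) \left(- \frac{1}{146}\right) = -793 - \frac{1}{7154} = - \frac{5673123}{7154}$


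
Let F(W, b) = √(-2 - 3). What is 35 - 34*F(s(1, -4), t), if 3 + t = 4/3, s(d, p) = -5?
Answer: 35 - 34*I*√5 ≈ 35.0 - 76.026*I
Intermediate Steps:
t = -5/3 (t = -3 + 4/3 = -5/3 ≈ -1.6667)
F(W, b) = I*√5 (F(W, b) = √(-5) = I*√5)
35 - 34*F(s(1, -4), t) = 35 - 34*I*√5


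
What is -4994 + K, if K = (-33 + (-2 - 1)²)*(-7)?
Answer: -4826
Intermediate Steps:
K = 168 (K = (-33 + (-3)²)*(-7) = (-33 + 9)*(-7) = -24*(-7) = 168)
-4994 + K = -4994 + 168 = -4826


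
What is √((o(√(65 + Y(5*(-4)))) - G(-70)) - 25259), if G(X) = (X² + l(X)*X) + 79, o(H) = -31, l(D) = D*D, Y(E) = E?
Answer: √312731 ≈ 559.22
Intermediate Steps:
l(D) = D²
G(X) = 79 + X² + X³ (G(X) = (X² + X²*X) + 79 = (X² + X³) + 79 = 79 + X² + X³)
√((o(√(65 + Y(5*(-4)))) - G(-70)) - 25259) = √((-31 - (79 + (-70)² + (-70)³)) - 25259) = √((-31 - (79 + 4900 - 343000)) - 25259) = √((-31 - 1*(-338021)) - 25259) = √((-31 + 338021) - 25259) = √(337990 - 25259) = √312731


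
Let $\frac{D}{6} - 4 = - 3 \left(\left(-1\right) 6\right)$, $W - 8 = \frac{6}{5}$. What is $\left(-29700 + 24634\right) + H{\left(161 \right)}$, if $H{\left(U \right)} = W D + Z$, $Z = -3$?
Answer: $- \frac{19273}{5} \approx -3854.6$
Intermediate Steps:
$W = \frac{46}{5}$ ($W = 8 + \frac{6}{5} = \frac{46}{5} \approx 9.2$)
$D = 132$ ($D = 24 + 6 \left(- 3 \left(\left(-1\right) 6\right)\right) = 24 + 6 \left(\left(-3\right) \left(-6\right)\right) = 24 + 6 \cdot 18 = 24 + 108 = 132$)
$H{\left(U \right)} = \frac{6057}{5}$ ($H{\left(U \right)} = \frac{46}{5} \cdot 132 - 3 = \frac{6072}{5} - 3 = \frac{6057}{5}$)
$\left(-29700 + 24634\right) + H{\left(161 \right)} = \left(-29700 + 24634\right) + \frac{6057}{5} = -5066 + \frac{6057}{5} = - \frac{19273}{5}$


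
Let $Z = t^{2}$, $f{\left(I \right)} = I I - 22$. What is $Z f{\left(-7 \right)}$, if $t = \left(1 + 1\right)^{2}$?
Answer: $432$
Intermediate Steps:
$f{\left(I \right)} = -22 + I^{2}$ ($f{\left(I \right)} = I^{2} - 22 = -22 + I^{2}$)
$t = 4$ ($t = 2^{2} = 4$)
$Z = 16$ ($Z = 4^{2} = 16$)
$Z f{\left(-7 \right)} = 16 \left(-22 + \left(-7\right)^{2}\right) = 16 \left(-22 + 49\right) = 16 \cdot 27 = 432$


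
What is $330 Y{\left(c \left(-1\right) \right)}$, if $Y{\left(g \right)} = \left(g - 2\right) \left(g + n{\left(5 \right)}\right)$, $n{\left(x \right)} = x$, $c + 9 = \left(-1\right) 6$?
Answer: $85800$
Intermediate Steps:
$c = -15$ ($c = -9 - 6 = -15$)
$Y{\left(g \right)} = \left(-2 + g\right) \left(5 + g\right)$ ($Y{\left(g \right)} = \left(g - 2\right) \left(g + 5\right) = \left(-2 + g\right) \left(5 + g\right)$)
$330 Y{\left(c \left(-1\right) \right)} = 330 \left(-10 + \left(\left(-15\right) \left(-1\right)\right)^{2} + 3 \left(\left(-15\right) \left(-1\right)\right)\right) = 330 \left(-10 + 15^{2} + 3 \cdot 15\right) = 330 \left(-10 + 225 + 45\right) = 330 \cdot 260 = 85800$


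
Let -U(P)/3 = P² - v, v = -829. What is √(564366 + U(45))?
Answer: 6*√15439 ≈ 745.52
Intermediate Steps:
U(P) = -2487 - 3*P² (U(P) = -3*(P² - 1*(-829)) = -3*(P² + 829) = -3*(829 + P²) = -2487 - 3*P²)
√(564366 + U(45)) = √(564366 + (-2487 - 3*45²)) = √(564366 + (-2487 - 3*2025)) = √(564366 + (-2487 - 6075)) = √(564366 - 8562) = √555804 = 6*√15439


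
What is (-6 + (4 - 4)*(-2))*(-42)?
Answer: 252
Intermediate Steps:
(-6 + (4 - 4)*(-2))*(-42) = (-6 + 0*(-2))*(-42) = (-6 + 0)*(-42) = -6*(-42) = 252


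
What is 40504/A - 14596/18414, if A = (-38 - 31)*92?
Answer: -34937336/4870503 ≈ -7.1732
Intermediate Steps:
A = -6348 (A = -69*92 = -6348)
40504/A - 14596/18414 = 40504/(-6348) - 14596/18414 = 40504*(-1/6348) - 14596*1/18414 = -10126/1587 - 7298/9207 = -34937336/4870503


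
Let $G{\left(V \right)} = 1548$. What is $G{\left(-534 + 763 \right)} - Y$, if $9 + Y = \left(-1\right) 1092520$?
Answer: $1094077$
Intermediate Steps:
$Y = -1092529$ ($Y = -9 - 1092520 = -1092529$)
$G{\left(-534 + 763 \right)} - Y = 1548 - -1092529 = 1548 + 1092529 = 1094077$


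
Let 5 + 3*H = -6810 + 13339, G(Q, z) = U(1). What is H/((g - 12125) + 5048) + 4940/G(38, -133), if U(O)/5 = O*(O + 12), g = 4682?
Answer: 539536/7185 ≈ 75.092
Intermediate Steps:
U(O) = 5*O*(12 + O) (U(O) = 5*(O*(O + 12)) = 5*(O*(12 + O)) = 5*O*(12 + O))
G(Q, z) = 65 (G(Q, z) = 5*1*(12 + 1) = 5*1*13 = 65)
H = 6524/3 (H = -5/3 + (-6810 + 13339)/3 = -5/3 + (⅓)*6529 = -5/3 + 6529/3 = 6524/3 ≈ 2174.7)
H/((g - 12125) + 5048) + 4940/G(38, -133) = 6524/(3*((4682 - 12125) + 5048)) + 4940/65 = 6524/(3*(-7443 + 5048)) + 4940*(1/65) = (6524/3)/(-2395) + 76 = (6524/3)*(-1/2395) + 76 = -6524/7185 + 76 = 539536/7185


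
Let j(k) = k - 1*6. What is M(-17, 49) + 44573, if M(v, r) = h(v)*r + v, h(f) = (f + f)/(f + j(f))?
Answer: 891953/20 ≈ 44598.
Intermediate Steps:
j(k) = -6 + k (j(k) = k - 6 = -6 + k)
h(f) = 2*f/(-6 + 2*f) (h(f) = (f + f)/(f + (-6 + f)) = (2*f)/(-6 + 2*f) = 2*f/(-6 + 2*f))
M(v, r) = v + r*v/(-3 + v) (M(v, r) = (v/(-3 + v))*r + v = r*v/(-3 + v) + v = v + r*v/(-3 + v))
M(-17, 49) + 44573 = -17*(-3 + 49 - 17)/(-3 - 17) + 44573 = -17*29/(-20) + 44573 = -17*(-1/20)*29 + 44573 = 493/20 + 44573 = 891953/20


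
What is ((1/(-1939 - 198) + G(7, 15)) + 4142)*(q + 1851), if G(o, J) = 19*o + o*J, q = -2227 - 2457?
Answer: -26517047147/2137 ≈ -1.2409e+7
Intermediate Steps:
q = -4684
G(o, J) = 19*o + J*o
((1/(-1939 - 198) + G(7, 15)) + 4142)*(q + 1851) = ((1/(-1939 - 198) + 7*(19 + 15)) + 4142)*(-4684 + 1851) = ((1/(-2137) + 7*34) + 4142)*(-2833) = ((-1/2137 + 238) + 4142)*(-2833) = (508605/2137 + 4142)*(-2833) = (9360059/2137)*(-2833) = -26517047147/2137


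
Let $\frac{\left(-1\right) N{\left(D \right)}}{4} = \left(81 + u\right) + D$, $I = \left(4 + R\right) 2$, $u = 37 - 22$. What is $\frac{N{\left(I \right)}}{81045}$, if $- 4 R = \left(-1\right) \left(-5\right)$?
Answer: $- \frac{406}{81045} \approx -0.0050096$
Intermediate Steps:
$u = 15$ ($u = 37 - 22 = 15$)
$R = - \frac{5}{4}$ ($R = - \frac{\left(-1\right) \left(-5\right)}{4} = \left(- \frac{1}{4}\right) 5 = - \frac{5}{4} \approx -1.25$)
$I = \frac{11}{2}$ ($I = \left(4 - \frac{5}{4}\right) 2 = \frac{11}{4} \cdot 2 = \frac{11}{2} \approx 5.5$)
$N{\left(D \right)} = -384 - 4 D$ ($N{\left(D \right)} = - 4 \left(\left(81 + 15\right) + D\right) = - 4 \left(96 + D\right) = -384 - 4 D$)
$\frac{N{\left(I \right)}}{81045} = \frac{-384 - 22}{81045} = \left(-384 - 22\right) \frac{1}{81045} = \left(-406\right) \frac{1}{81045} = - \frac{406}{81045}$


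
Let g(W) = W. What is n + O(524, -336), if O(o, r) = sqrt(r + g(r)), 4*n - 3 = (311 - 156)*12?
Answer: 1863/4 + 4*I*sqrt(42) ≈ 465.75 + 25.923*I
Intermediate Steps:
n = 1863/4 (n = 3/4 + ((311 - 156)*12)/4 = 3/4 + (155*12)/4 = 3/4 + (1/4)*1860 = 3/4 + 465 = 1863/4 ≈ 465.75)
O(o, r) = sqrt(2)*sqrt(r) (O(o, r) = sqrt(r + r) = sqrt(2*r) = sqrt(2)*sqrt(r))
n + O(524, -336) = 1863/4 + sqrt(2)*sqrt(-336) = 1863/4 + sqrt(2)*(4*I*sqrt(21)) = 1863/4 + 4*I*sqrt(42)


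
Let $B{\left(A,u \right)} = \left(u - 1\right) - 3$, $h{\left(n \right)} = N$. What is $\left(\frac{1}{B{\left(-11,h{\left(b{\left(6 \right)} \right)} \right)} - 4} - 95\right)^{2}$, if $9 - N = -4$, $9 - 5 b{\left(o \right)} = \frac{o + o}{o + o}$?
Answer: $\frac{224676}{25} \approx 8987.0$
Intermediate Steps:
$b{\left(o \right)} = \frac{8}{5}$ ($b{\left(o \right)} = \frac{9}{5} - \frac{\left(o + o\right) \frac{1}{o + o}}{5} = \frac{9}{5} - \frac{2 o \frac{1}{2 o}}{5} = \frac{9}{5} - \frac{1}{5} = \frac{8}{5}$)
$N = 13$ ($N = 9 - -4 = 9 + 4 = 13$)
$h{\left(n \right)} = 13$
$B{\left(A,u \right)} = -4 + u$ ($B{\left(A,u \right)} = \left(-1 + u\right) - 3 = -4 + u$)
$\left(\frac{1}{B{\left(-11,h{\left(b{\left(6 \right)} \right)} \right)} - 4} - 95\right)^{2} = \left(\frac{1}{\left(-4 + 13\right) - 4} - 95\right)^{2} = \left(\frac{1}{9 - 4} - 95\right)^{2} = \left(\frac{1}{5} - 95\right)^{2} = \left(- \frac{474}{5}\right)^{2} = \frac{224676}{25}$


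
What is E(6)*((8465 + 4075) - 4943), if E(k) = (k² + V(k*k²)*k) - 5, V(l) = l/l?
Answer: 281089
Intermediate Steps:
V(l) = 1
E(k) = -5 + k + k² (E(k) = (k² + 1*k) - 5 = (k² + k) - 5 = (k + k²) - 5 = -5 + k + k²)
E(6)*((8465 + 4075) - 4943) = (-5 + 6 + 6²)*((8465 + 4075) - 4943) = (-5 + 6 + 36)*(12540 - 4943) = 37*7597 = 281089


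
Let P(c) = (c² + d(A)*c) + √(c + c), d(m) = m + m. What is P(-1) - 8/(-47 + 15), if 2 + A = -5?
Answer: 61/4 + I*√2 ≈ 15.25 + 1.4142*I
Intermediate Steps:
A = -7 (A = -2 - 5 = -7)
d(m) = 2*m
P(c) = c² - 14*c + √2*√c (P(c) = (c² + (2*(-7))*c) + √(c + c) = (c² - 14*c) + √(2*c) = (c² - 14*c) + √2*√c = c² - 14*c + √2*√c)
P(-1) - 8/(-47 + 15) = ((-1)² - 14*(-1) + √2*√(-1)) - 8/(-47 + 15) = (1 + 14 + √2*I) - 8/(-32) = (1 + 14 + I*√2) - 8*(-1/32) = (15 + I*√2) + ¼ = 61/4 + I*√2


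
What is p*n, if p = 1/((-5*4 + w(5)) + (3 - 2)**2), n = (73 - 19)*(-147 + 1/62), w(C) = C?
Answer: 246051/434 ≈ 566.94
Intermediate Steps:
n = -246051/31 (n = 54*(-147 + 1/62) = 54*(-9113/62) = -246051/31 ≈ -7937.1)
p = -1/14 (p = 1/((-5*4 + 5) + (3 - 2)**2) = 1/((-20 + 5) + 1**2) = 1/(-15 + 1) = 1/(-14) = -1/14 ≈ -0.071429)
p*n = -1/14*(-246051/31) = 246051/434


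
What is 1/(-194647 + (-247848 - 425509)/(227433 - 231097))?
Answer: -3664/712513251 ≈ -5.1424e-6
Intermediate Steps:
1/(-194647 + (-247848 - 425509)/(227433 - 231097)) = 1/(-194647 - 673357/(-3664)) = 1/(-194647 - 673357*(-1/3664)) = 1/(-194647 + 673357/3664) = 1/(-712513251/3664) = -3664/712513251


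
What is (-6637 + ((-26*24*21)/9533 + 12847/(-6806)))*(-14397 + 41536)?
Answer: -11692317683712939/64881598 ≈ -1.8021e+8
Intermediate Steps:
(-6637 + ((-26*24*21)/9533 + 12847/(-6806)))*(-14397 + 41536) = (-6637 + (-624*21*(1/9533) + 12847*(-1/6806)))*27139 = (-6637 + (-13104*1/9533 - 12847/6806))*27139 = (-6637 + (-13104/9533 - 12847/6806))*27139 = (-6637 - 211656275/64881598)*27139 = -430830822201/64881598*27139 = -11692317683712939/64881598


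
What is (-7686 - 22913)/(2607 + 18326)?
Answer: -30599/20933 ≈ -1.4618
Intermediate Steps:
(-7686 - 22913)/(2607 + 18326) = -30599/20933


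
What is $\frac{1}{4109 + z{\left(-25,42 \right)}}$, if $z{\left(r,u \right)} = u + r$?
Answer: $\frac{1}{4126} \approx 0.00024237$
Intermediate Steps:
$z{\left(r,u \right)} = r + u$
$\frac{1}{4109 + z{\left(-25,42 \right)}} = \frac{1}{4109 + \left(-25 + 42\right)} = \frac{1}{4109 + 17} = \frac{1}{4126}$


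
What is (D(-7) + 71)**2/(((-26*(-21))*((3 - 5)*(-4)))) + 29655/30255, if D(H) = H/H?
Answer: 397743/183547 ≈ 2.1670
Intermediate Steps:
D(H) = 1
(D(-7) + 71)**2/(((-26*(-21))*((3 - 5)*(-4)))) + 29655/30255 = (1 + 71)**2/(((-26*(-21))*((3 - 5)*(-4)))) + 29655/30255 = 72**2/((546*(-2*(-4)))) + 29655*(1/30255) = 5184/((546*8)) + 1977/2017 = 5184/4368 + 1977/2017 = 5184*(1/4368) + 1977/2017 = 108/91 + 1977/2017 = 397743/183547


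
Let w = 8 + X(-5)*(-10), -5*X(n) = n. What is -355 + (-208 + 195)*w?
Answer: -329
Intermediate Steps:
X(n) = -n/5
w = -2 (w = 8 - ⅕*(-5)*(-10) = 8 + 1*(-10) = 8 - 10 = -2)
-355 + (-208 + 195)*w = -355 + (-208 + 195)*(-2) = -355 - 13*(-2) = -355 + 26 = -329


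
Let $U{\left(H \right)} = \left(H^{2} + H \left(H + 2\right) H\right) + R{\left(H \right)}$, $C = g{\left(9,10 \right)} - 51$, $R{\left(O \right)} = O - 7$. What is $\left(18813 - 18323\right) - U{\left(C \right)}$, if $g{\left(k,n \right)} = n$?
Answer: $64416$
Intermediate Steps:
$R{\left(O \right)} = -7 + O$ ($R{\left(O \right)} = O - 7 = -7 + O$)
$C = -41$ ($C = 10 - 51 = -41$)
$U{\left(H \right)} = -7 + H + H^{2} + H^{2} \left(2 + H\right)$ ($U{\left(H \right)} = \left(H^{2} + H \left(H + 2\right) H\right) + \left(-7 + H\right) = \left(H^{2} + H \left(2 + H\right) H\right) + \left(-7 + H\right) = \left(H^{2} + H^{2} \left(2 + H\right)\right) + \left(-7 + H\right) = -7 + H + H^{2} + H^{2} \left(2 + H\right)$)
$\left(18813 - 18323\right) - U{\left(C \right)} = \left(18813 - 18323\right) - \left(-7 - 41 + \left(-41\right)^{3} + 3 \left(-41\right)^{2}\right) = 490 - \left(-7 - 41 - 68921 + 3 \cdot 1681\right) = 490 - \left(-7 - 41 - 68921 + 5043\right) = 490 - -63926 = 490 + 63926 = 64416$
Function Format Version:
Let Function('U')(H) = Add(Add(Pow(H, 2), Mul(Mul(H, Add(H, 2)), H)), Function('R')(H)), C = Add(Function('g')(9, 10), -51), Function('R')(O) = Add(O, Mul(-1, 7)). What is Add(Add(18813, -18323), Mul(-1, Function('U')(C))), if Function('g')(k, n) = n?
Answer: 64416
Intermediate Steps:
Function('R')(O) = Add(-7, O) (Function('R')(O) = Add(O, -7) = Add(-7, O))
C = -41 (C = Add(10, -51) = -41)
Function('U')(H) = Add(-7, H, Pow(H, 2), Mul(Pow(H, 2), Add(2, H))) (Function('U')(H) = Add(Add(Pow(H, 2), Mul(Mul(H, Add(H, 2)), H)), Add(-7, H)) = Add(Add(Pow(H, 2), Mul(Mul(H, Add(2, H)), H)), Add(-7, H)) = Add(Add(Pow(H, 2), Mul(Pow(H, 2), Add(2, H))), Add(-7, H)) = Add(-7, H, Pow(H, 2), Mul(Pow(H, 2), Add(2, H))))
Add(Add(18813, -18323), Mul(-1, Function('U')(C))) = Add(Add(18813, -18323), Mul(-1, Add(-7, -41, Pow(-41, 3), Mul(3, Pow(-41, 2))))) = Add(490, Mul(-1, Add(-7, -41, -68921, Mul(3, 1681)))) = Add(490, Mul(-1, Add(-7, -41, -68921, 5043))) = Add(490, Mul(-1, -63926)) = Add(490, 63926) = 64416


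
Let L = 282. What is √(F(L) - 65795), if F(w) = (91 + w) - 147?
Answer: I*√65569 ≈ 256.06*I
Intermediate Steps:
F(w) = -56 + w
√(F(L) - 65795) = √((-56 + 282) - 65795) = √(226 - 65795) = √(-65569) = I*√65569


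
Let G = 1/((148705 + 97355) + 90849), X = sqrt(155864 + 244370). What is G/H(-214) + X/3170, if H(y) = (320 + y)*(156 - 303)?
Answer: -1/5249716038 + sqrt(400234)/3170 ≈ 0.19957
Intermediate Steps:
X = sqrt(400234) ≈ 632.64
H(y) = -47040 - 147*y (H(y) = (320 + y)*(-147) = -47040 - 147*y)
G = 1/336909 (G = 1/(246060 + 90849) = 1/336909 ≈ 2.9682e-6)
G/H(-214) + X/3170 = 1/(336909*(-47040 - 147*(-214))) + sqrt(400234)/3170 = 1/(336909*(-47040 + 31458)) + sqrt(400234)*(1/3170) = (1/336909)/(-15582) + sqrt(400234)/3170 = (1/336909)*(-1/15582) + sqrt(400234)/3170 = -1/5249716038 + sqrt(400234)/3170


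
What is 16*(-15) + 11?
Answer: -229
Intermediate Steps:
16*(-15) + 11 = -240 + 11 = -229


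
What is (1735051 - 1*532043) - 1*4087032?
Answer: -2884024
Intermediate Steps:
(1735051 - 1*532043) - 1*4087032 = (1735051 - 532043) - 4087032 = 1203008 - 4087032 = -2884024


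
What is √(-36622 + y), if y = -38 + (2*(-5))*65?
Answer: I*√37310 ≈ 193.16*I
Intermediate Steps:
y = -688 (y = -38 - 10*65 = -38 - 650 = -688)
√(-36622 + y) = √(-36622 - 688) = √(-37310) = I*√37310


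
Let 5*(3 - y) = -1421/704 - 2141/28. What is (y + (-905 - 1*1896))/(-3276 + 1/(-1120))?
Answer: 68555957/80720662 ≈ 0.84930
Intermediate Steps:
y = 460683/24640 (y = 3 - (-1421/704 - 2141/28)/5 = 3 - 1/5*(-386763/4928) = 3 + 386763/24640 = 460683/24640 ≈ 18.697)
(y + (-905 - 1*1896))/(-3276 + 1/(-1120)) = (460683/24640 + (-905 - 1*1896))/(-3276 + 1/(-1120)) = (460683/24640 + (-905 - 1896))/(-3276 - 1/1120) = (460683/24640 - 2801)/(-3669121/1120) = -68555957/24640*(-1120/3669121) = 68555957/80720662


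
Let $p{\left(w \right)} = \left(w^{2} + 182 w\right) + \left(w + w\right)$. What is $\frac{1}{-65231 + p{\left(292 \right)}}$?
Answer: $\frac{1}{73761} \approx 1.3557 \cdot 10^{-5}$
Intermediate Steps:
$p{\left(w \right)} = w^{2} + 184 w$ ($p{\left(w \right)} = \left(w^{2} + 182 w\right) + 2 w = w^{2} + 184 w$)
$\frac{1}{-65231 + p{\left(292 \right)}} = \frac{1}{-65231 + 292 \left(184 + 292\right)} = \frac{1}{-65231 + 292 \cdot 476} = \frac{1}{-65231 + 138992} = \frac{1}{73761}$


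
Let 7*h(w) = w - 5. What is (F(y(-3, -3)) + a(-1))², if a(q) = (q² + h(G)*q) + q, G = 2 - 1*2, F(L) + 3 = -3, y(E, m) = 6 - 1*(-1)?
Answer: 1369/49 ≈ 27.939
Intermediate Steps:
y(E, m) = 7 (y(E, m) = 6 + 1 = 7)
F(L) = -6 (F(L) = -3 - 3 = -6)
G = 0 (G = 2 - 2 = 0)
h(w) = -5/7 + w/7 (h(w) = (w - 5)/7 = (-5 + w)/7 = -5/7 + w/7)
a(q) = q² + 2*q/7 (a(q) = (q² + (-5/7 + (⅐)*0)*q) + q = (q² + (-5/7 + 0)*q) + q = (q² - 5*q/7) + q = q² + 2*q/7)
(F(y(-3, -3)) + a(-1))² = (-6 + (⅐)*(-1)*(2 + 7*(-1)))² = (-6 + (⅐)*(-1)*(2 - 7))² = (-6 + (⅐)*(-1)*(-5))² = (-6 + 5/7)² = (-37/7)² = 1369/49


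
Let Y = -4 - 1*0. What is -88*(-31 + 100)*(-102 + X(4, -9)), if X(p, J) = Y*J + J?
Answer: 455400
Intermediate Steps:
Y = -4 (Y = -4 + 0 = -4)
X(p, J) = -3*J (X(p, J) = -4*J + J = -3*J)
-88*(-31 + 100)*(-102 + X(4, -9)) = -88*(-31 + 100)*(-102 - 3*(-9)) = -6072*(-102 + 27) = -6072*(-75) = -88*(-5175) = 455400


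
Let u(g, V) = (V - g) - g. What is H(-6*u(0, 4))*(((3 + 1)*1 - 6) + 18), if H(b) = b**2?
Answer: 9216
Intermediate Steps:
u(g, V) = V - 2*g
H(-6*u(0, 4))*(((3 + 1)*1 - 6) + 18) = (-6*(4 - 2*0))**2*(((3 + 1)*1 - 6) + 18) = (-6*(4 + 0))**2*((4*1 - 6) + 18) = (-6*4)**2*((4 - 6) + 18) = (-24)**2*(-2 + 18) = 576*16 = 9216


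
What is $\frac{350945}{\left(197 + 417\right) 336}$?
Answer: $\frac{50135}{29472} \approx 1.7011$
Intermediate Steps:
$\frac{350945}{\left(197 + 417\right) 336} = \frac{350945}{614 \cdot 336} = \frac{350945}{206304} = 350945 \cdot \frac{1}{206304} = \frac{50135}{29472}$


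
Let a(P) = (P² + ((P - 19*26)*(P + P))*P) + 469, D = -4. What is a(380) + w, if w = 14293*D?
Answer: -32835503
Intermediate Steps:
w = -57172 (w = 14293*(-4) = -57172)
a(P) = 469 + P² + 2*P²*(-494 + P) (a(P) = (P² + ((P - 494)*(2*P))*P) + 469 = (P² + ((-494 + P)*(2*P))*P) + 469 = (P² + (2*P*(-494 + P))*P) + 469 = (P² + 2*P²*(-494 + P)) + 469 = 469 + P² + 2*P²*(-494 + P))
a(380) + w = (469 - 987*380² + 2*380³) - 57172 = (469 - 987*144400 + 2*54872000) - 57172 = (469 - 142522800 + 109744000) - 57172 = -32778331 - 57172 = -32835503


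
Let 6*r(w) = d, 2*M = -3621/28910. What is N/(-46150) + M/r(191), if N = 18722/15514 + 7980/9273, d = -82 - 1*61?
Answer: 4131240949522/1599493935814775 ≈ 0.0025828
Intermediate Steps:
d = -143 (d = -82 - 61 = -143)
M = -3621/57820 (M = (-3621/28910)/2 = (-3621*1/28910)/2 = (½)*(-3621/28910) = -3621/57820 ≈ -0.062625)
r(w) = -143/6 (r(w) = (⅙)*(-143) = -143/6)
N = 49568471/23976887 (N = 18722*(1/15514) + 7980*(1/9273) = 9361/7757 + 2660/3091 = 49568471/23976887 ≈ 2.0673)
N/(-46150) + M/r(191) = (49568471/23976887)/(-46150) - 3621/(57820*(-143/6)) = (49568471/23976887)*(-1/46150) - 3621/57820*(-6/143) = -49568471/1106533335050 + 10863/4134130 = 4131240949522/1599493935814775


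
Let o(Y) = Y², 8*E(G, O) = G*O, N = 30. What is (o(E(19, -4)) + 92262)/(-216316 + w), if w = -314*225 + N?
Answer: -369409/1147744 ≈ -0.32186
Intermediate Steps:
w = -70620 (w = -314*225 + 30 = -70650 + 30 = -70620)
E(G, O) = G*O/8 (E(G, O) = (G*O)/8 = G*O/8)
(o(E(19, -4)) + 92262)/(-216316 + w) = (((⅛)*19*(-4))² + 92262)/(-216316 - 70620) = ((-19/2)² + 92262)/(-286936) = (361/4 + 92262)*(-1/286936) = (369409/4)*(-1/286936) = -369409/1147744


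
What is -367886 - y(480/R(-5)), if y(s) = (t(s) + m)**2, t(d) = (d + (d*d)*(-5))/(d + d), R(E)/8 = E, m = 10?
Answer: -1478105/4 ≈ -3.6953e+5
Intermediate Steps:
R(E) = 8*E
t(d) = (d - 5*d**2)/(2*d) (t(d) = (d + d**2*(-5))/((2*d)) = (d - 5*d**2)*(1/(2*d)) = (d - 5*d**2)/(2*d))
y(s) = (21/2 - 5*s/2)**2 (y(s) = ((1/2 - 5*s/2) + 10)**2 = (21/2 - 5*s/2)**2)
-367886 - y(480/R(-5)) = -367886 - (-21 + 5*(480/((8*(-5)))))**2/4 = -367886 - (-21 + 5*(480/(-40)))**2/4 = -367886 - (-21 + 5*(480*(-1/40)))**2/4 = -367886 - (-21 + 5*(-12))**2/4 = -367886 - (-21 - 60)**2/4 = -367886 - (-81)**2/4 = -367886 - 6561/4 = -1478105/4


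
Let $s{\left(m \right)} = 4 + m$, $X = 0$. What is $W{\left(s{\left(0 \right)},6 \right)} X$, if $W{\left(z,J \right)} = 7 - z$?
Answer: $0$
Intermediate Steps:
$W{\left(s{\left(0 \right)},6 \right)} X = \left(7 - \left(4 + 0\right)\right) 0 = \left(7 - 4\right) 0 = 3 \cdot 0 = 0$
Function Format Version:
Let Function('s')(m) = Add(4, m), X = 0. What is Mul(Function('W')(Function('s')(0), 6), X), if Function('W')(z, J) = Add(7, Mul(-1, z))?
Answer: 0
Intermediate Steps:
Mul(Function('W')(Function('s')(0), 6), X) = Mul(Add(7, Mul(-1, Add(4, 0))), 0) = Mul(Add(7, Mul(-1, 4)), 0) = Mul(Add(7, -4), 0) = Mul(3, 0) = 0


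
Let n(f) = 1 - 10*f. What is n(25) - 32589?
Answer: -32838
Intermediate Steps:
n(f) = 1 - 10*f
n(25) - 32589 = (1 - 10*25) - 32589 = (1 - 250) - 32589 = -249 - 32589 = -32838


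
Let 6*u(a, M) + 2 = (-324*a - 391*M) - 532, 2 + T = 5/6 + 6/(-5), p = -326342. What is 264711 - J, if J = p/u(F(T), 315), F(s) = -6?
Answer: 10742643251/40585 ≈ 2.6470e+5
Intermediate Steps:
T = -71/30 (T = -2 + (5/6 + 6/(-5)) = -2 + (5*(1/6) + 6*(-1/5)) = -2 + (5/6 - 6/5) = -2 - 11/30 = -71/30 ≈ -2.3667)
u(a, M) = -89 - 54*a - 391*M/6 (u(a, M) = -1/3 + ((-324*a - 391*M) - 532)/6 = -1/3 + ((-391*M - 324*a) - 532)/6 = -1/3 + (-532 - 391*M - 324*a)/6 = -1/3 + (-266/3 - 54*a - 391*M/6) = -89 - 54*a - 391*M/6)
J = 652684/40585 (J = -326342/(-89 - 54*(-6) - 391/6*315) = -326342/(-89 + 324 - 41055/2) = -326342/(-40585/2) = -326342*(-2/40585) = 652684/40585 ≈ 16.082)
264711 - J = 264711 - 1*652684/40585 = 264711 - 652684/40585 = 10742643251/40585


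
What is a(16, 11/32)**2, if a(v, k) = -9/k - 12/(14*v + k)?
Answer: 476917310464/692900329 ≈ 688.29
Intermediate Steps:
a(v, k) = -12/(k + 14*v) - 9/k (a(v, k) = -9/k - 12/(k + 14*v) = -12/(k + 14*v) - 9/k)
a(16, 11/32)**2 = (21*(-11/32 - 6*16)/(((11/32))*(11/32 + 14*16)))**2 = (21*(-11/32 - 96)/(((11*(1/32)))*(11*(1/32) + 224)))**2 = (21*(-1*11/32 - 96)/((11/32)*(11/32 + 224)))**2 = (21*(32/11)*(-11/32 - 96)/(7179/32))**2 = (21*(32/11)*(32/7179)*(-3083/32))**2 = (-690592/26323)**2 = 476917310464/692900329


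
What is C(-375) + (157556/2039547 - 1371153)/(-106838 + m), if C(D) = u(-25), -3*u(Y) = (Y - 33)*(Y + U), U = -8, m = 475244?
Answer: -482177833458451/751381352082 ≈ -641.72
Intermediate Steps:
u(Y) = -(-33 + Y)*(-8 + Y)/3 (u(Y) = -(Y - 33)*(Y - 8)/3 = -(-33 + Y)*(-8 + Y)/3)
C(D) = -638 (C(D) = -88 - ⅓*(-25)² + (41/3)*(-25) = -88 - ⅓*625 - 1025/3 = -88 - 625/3 - 1025/3 = -638)
C(-375) + (157556/2039547 - 1371153)/(-106838 + m) = -638 + (157556/2039547 - 1371153)/(-106838 + 475244) = -638 + (157556*(1/2039547) - 1371153)/368406 = -638 + (157556/2039547 - 1371153)*(1/368406) = -638 - 2796530830135/2039547*1/368406 = -638 - 2796530830135/751381352082 = -482177833458451/751381352082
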